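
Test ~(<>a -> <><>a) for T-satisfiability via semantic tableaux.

1. ~(<>a -> <><>a), w0
2. <>a, w0   [~->-rule on 1]
3. ~<><>a, w0   [~->-rule on 1]
4. ~<>a, w0   [~<>-rule on 3 via w0Rw0]
5. ~a, w0   [~<>-rule on 4 via w0Rw0]
6. a, w1   [<>-rule on 2: fresh world w1, w0Rw1]
7. ~<>a, w1   [~<>-rule on 3 via w0Rw1]
8. ~a, w1   [~<>-rule on 4 via w0Rw1]
Accessibility: w0Rw0, w0Rw1, w1Rw1
Branch closes: a and ~a both at w1.
(One branch shown.) All branches close.

Unsatisfiable (every branch closes)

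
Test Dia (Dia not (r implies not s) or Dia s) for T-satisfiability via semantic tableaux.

Satisfiable

1. Dia (Dia not (r implies not s) or Dia s), 0
2. Dia not (r implies not s) or Dia s, 1
3. Dia s, 1
4. s, 2
Accessibility: 0R0, 0R1, 1R1, 1R2, 2R2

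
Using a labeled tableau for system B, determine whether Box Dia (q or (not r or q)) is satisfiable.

1. Box Dia (q or (not r or q)), 0
2. Dia (q or (not r or q)), 0
3. q or (not r or q), 1
4. Dia (q or (not r or q)), 1
5. not r or q, 1
6. q, 1
7. q or (not r or q), 2
8. not r or q, 2
9. q, 2
Accessibility: 0R0, 0R1, 1R0, 1R1, 1R2, 2R1, 2R2

Satisfiable (open branch found)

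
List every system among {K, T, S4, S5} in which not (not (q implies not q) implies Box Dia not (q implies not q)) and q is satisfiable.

K, T, S4

S4-tableau for the formula:
1. not (not (q implies not q) implies Box Dia not (q implies not q)) and q, 0
2. not (not (q implies not q) implies Box Dia not (q implies not q)), 0
3. q, 0
4. not (q implies not q), 0
5. not Box Dia not (q implies not q), 0
6. not Dia not (q implies not q), 1
7. q implies not q, 1
8. not q, 1
Accessibility: 0R0, 0R1, 1R1
Complete open branch: satisfiable in S4, hence also in K, T (this S4-model is also a K-model and a T-model).
S5-tableau for the formula:
1. not (not (q implies not q) implies Box Dia not (q implies not q)) and q, 0
2. not (not (q implies not q) implies Box Dia not (q implies not q)), 0
3. q, 0
4. not (q implies not q), 0
5. not Box Dia not (q implies not q), 0
6. not Dia not (q implies not q), 1
7. q implies not q, 0
8. q implies not q, 1
9. not q, 0
Accessibility: 0R0, 0R1, 1R0, 1R1
Branch closes: q and not q both at 0.
Every branch closes (one shown): unsatisfiable in S5.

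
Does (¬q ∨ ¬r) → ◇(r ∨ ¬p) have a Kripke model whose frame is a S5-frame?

Satisfiable

1. (¬q ∨ ¬r) → ◇(r ∨ ¬p), w0
2. ◇(r ∨ ¬p), w0   [→-rule on 1 (branches; this branch)]
3. r ∨ ¬p, w1   [◇-rule on 2: fresh world w1, w0Rw1]
4. ¬p, w1   [∨-rule on 3 (branches; this branch)]
Accessibility: w0Rw0, w0Rw1, w1Rw0, w1Rw1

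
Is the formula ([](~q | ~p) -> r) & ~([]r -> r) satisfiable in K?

Yes, satisfiable

1. ([](~q | ~p) -> r) & ~([]r -> r), 0
2. [](~q | ~p) -> r, 0
3. ~([]r -> r), 0
4. []r, 0
5. ~r, 0
6. ~[](~q | ~p), 0
7. ~(~q | ~p), 1
8. q, 1
9. p, 1
10. r, 1
Accessibility: 0R1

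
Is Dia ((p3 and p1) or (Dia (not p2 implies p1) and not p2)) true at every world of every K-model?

Tableau for the negation not Dia ((p3 and p1) or (Dia (not p2 implies p1) and not p2)):
1. not Dia ((p3 and p1) or (Dia (not p2 implies p1) and not p2)), u
The negation has an open branch (countermodel exists).

Not valid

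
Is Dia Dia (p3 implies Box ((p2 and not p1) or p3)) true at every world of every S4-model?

Tableau for the negation not Dia Dia (p3 implies Box ((p2 and not p1) or p3)):
1. not Dia Dia (p3 implies Box ((p2 and not p1) or p3)), u
2. not Dia (p3 implies Box ((p2 and not p1) or p3)), u
3. not (p3 implies Box ((p2 and not p1) or p3)), u
4. p3, u
5. not Box ((p2 and not p1) or p3), u
6. not ((p2 and not p1) or p3), v
7. not (p2 and not p1), v
8. not p3, v
9. not Dia (p3 implies Box ((p2 and not p1) or p3)), v
10. not (p3 implies Box ((p2 and not p1) or p3)), v
11. p3, v
12. not Box ((p2 and not p1) or p3), v
Accessibility: uRu, uRv, vRv
Branch closes: p3 and not p3 both at v.
All branches of the negation close; one closing branch shown above.

Valid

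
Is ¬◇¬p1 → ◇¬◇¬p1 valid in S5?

Yes, valid

Tableau for the negation ¬(¬◇¬p1 → ◇¬◇¬p1):
1. ¬(¬◇¬p1 → ◇¬◇¬p1), u
2. ¬◇¬p1, u   [¬→-rule on 1]
3. ¬◇¬◇¬p1, u   [¬→-rule on 1]
4. p1, u   [¬◇-rule on 2 via uRu]
5. ◇¬p1, u   [¬◇-rule on 3 via uRu]
6. ¬p1, v   [◇-rule on 5: fresh world v, uRv]
7. p1, v   [¬◇-rule on 2 via uRv]
Accessibility: uRu, uRv, vRu, vRv
Branch closes: p1 and ¬p1 both at v.
All branches of the negation close; one closing branch shown above.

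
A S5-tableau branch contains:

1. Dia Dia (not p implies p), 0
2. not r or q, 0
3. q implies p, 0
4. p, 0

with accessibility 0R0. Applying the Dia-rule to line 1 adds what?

a fresh world 1 with 0R1, and Dia (not p implies p) at 1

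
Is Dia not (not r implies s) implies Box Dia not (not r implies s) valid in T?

Not valid

Tableau for the negation not (Dia not (not r implies s) implies Box Dia not (not r implies s)):
1. not (Dia not (not r implies s) implies Box Dia not (not r implies s)), u
2. Dia not (not r implies s), u
3. not Box Dia not (not r implies s), u
4. not (not r implies s), v
5. not r, v
6. not s, v
7. not Dia not (not r implies s), w
8. not r implies s, w
9. s, w
Accessibility: uRu, uRv, uRw, vRv, wRw
The negation has an open branch (countermodel exists).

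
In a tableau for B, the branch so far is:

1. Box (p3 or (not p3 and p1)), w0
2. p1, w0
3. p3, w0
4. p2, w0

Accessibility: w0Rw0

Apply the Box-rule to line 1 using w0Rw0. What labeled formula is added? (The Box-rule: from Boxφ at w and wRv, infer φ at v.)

p3 or (not p3 and p1), w0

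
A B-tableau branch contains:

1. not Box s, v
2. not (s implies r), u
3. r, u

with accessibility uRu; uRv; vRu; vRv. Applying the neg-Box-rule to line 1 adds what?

a fresh world w with vRw, and not s at w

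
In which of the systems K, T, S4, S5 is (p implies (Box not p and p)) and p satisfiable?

K-tableau for the formula:
1. (p implies (Box not p and p)) and p, u
2. p implies (Box not p and p), u   [and-rule on 1]
3. p, u   [and-rule on 1]
4. Box not p and p, u   [implies-rule on 2 (branches; this branch)]
5. Box not p, u   [and-rule on 4]
Complete open branch: satisfiable in K.
T-tableau for the formula:
1. (p implies (Box not p and p)) and p, u
2. p implies (Box not p and p), u   [and-rule on 1]
3. p, u   [and-rule on 1]
4. Box not p and p, u   [implies-rule on 2 (branches; this branch)]
5. Box not p, u   [and-rule on 4]
6. not p, u   [Box-rule on 5 via uRu]
Accessibility: uRu
Branch closes: p and not p both at u.
Every branch closes (one shown): unsatisfiable in T, hence also in S4, S5 (every S4/S5-frame is a T-frame).

K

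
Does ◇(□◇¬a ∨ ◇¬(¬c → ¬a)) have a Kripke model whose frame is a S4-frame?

Yes, satisfiable

1. ◇(□◇¬a ∨ ◇¬(¬c → ¬a)), w0
2. □◇¬a ∨ ◇¬(¬c → ¬a), w1
3. ◇¬(¬c → ¬a), w1
4. ¬(¬c → ¬a), w2
5. ¬c, w2
6. a, w2
Accessibility: w0Rw0, w0Rw1, w0Rw2, w1Rw1, w1Rw2, w2Rw2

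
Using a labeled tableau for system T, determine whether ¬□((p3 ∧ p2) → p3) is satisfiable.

Unsatisfiable (every branch closes)

1. ¬□((p3 ∧ p2) → p3), u
2. ¬((p3 ∧ p2) → p3), v
3. p3 ∧ p2, v
4. ¬p3, v
5. p3, v
6. p2, v
Accessibility: uRu, uRv, vRv
Branch closes: p3 and ¬p3 both at v.
All branches of the tableau close; one closing branch shown above.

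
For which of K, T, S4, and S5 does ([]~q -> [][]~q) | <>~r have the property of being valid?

S4, S5

T-tableau for the negation ~(([]~q -> [][]~q) | <>~r):
1. ~(([]~q -> [][]~q) | <>~r), w0
2. ~([]~q -> [][]~q), w0   [~|-rule on 1]
3. ~<>~r, w0   [~|-rule on 1]
4. []~q, w0   [~->-rule on 2]
5. ~[][]~q, w0   [~->-rule on 2]
6. r, w0   [~<>-rule on 3 via w0Rw0]
7. ~q, w0   [[]-rule on 4 via w0Rw0]
8. ~[]~q, w1   [~[]-rule on 5: fresh world w1, w0Rw1]
9. r, w1   [~<>-rule on 3 via w0Rw1]
10. ~q, w1   [[]-rule on 4 via w0Rw1]
11. q, w2   [~[]-rule on 8: fresh world w2, w1Rw2]
Accessibility: w0Rw0, w0Rw1, w1Rw1, w1Rw2, w2Rw2
Complete open branch: countermodel on a T-frame, so not valid in T, nor in K (the same frame is also a K-frame).
S4-tableau for the negation ~(([]~q -> [][]~q) | <>~r):
1. ~(([]~q -> [][]~q) | <>~r), w0
2. ~([]~q -> [][]~q), w0   [~|-rule on 1]
3. ~<>~r, w0   [~|-rule on 1]
4. []~q, w0   [~->-rule on 2]
5. ~[][]~q, w0   [~->-rule on 2]
6. r, w0   [~<>-rule on 3 via w0Rw0]
7. ~q, w0   [[]-rule on 4 via w0Rw0]
8. ~[]~q, w1   [~[]-rule on 5: fresh world w1, w0Rw1]
9. r, w1   [~<>-rule on 3 via w0Rw1]
10. ~q, w1   [[]-rule on 4 via w0Rw1]
11. q, w2   [~[]-rule on 8: fresh world w2, w1Rw2]
12. r, w2   [~<>-rule on 3 via w0Rw2]
13. ~q, w2   [[]-rule on 4 via w0Rw2]
Accessibility: w0Rw0, w0Rw1, w0Rw2, w1Rw1, w1Rw2, w2Rw2
Branch closes: q and ~q both at w2.
Every branch closes (one shown): valid in S4, hence also in S5 (every theorem of S4 is a theorem of S5).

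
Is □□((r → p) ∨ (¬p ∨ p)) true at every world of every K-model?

Tableau for the negation ¬□□((r → p) ∨ (¬p ∨ p)):
1. ¬□□((r → p) ∨ (¬p ∨ p)), w0
2. ¬□((r → p) ∨ (¬p ∨ p)), w1   [¬□-rule on 1: fresh world w1, w0Rw1]
3. ¬((r → p) ∨ (¬p ∨ p)), w2   [¬□-rule on 2: fresh world w2, w1Rw2]
4. ¬(r → p), w2   [¬∨-rule on 3]
5. ¬(¬p ∨ p), w2   [¬∨-rule on 3]
6. r, w2   [¬→-rule on 4]
7. ¬p, w2   [¬→-rule on 4]
8. p, w2   [¬∨-rule on 5]
Accessibility: w0Rw1, w1Rw2
Branch closes: p and ¬p both at w2.
Every branch of the negation's tableau closes; the branch above is one of them.

Valid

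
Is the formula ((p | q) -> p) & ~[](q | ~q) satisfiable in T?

1. ((p | q) -> p) & ~[](q | ~q), u
2. (p | q) -> p, u
3. ~[](q | ~q), u
4. ~(p | q), u
5. ~p, u
6. ~q, u
7. ~(q | ~q), v
8. ~q, v
9. q, v
Accessibility: uRu, uRv, vRv
Branch closes: q and ~q both at v.
(One branch shown.) All branches close.

Unsatisfiable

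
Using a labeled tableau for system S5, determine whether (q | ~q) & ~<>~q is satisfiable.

Satisfiable (open branch found)

1. (q | ~q) & ~<>~q, u
2. q | ~q, u   [&-rule on 1]
3. ~<>~q, u   [&-rule on 1]
4. q, u   [~<>-rule on 3 via uRu]
Accessibility: uRu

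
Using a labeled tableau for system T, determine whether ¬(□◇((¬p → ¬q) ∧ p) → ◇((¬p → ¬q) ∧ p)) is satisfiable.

No, unsatisfiable

1. ¬(□◇((¬p → ¬q) ∧ p) → ◇((¬p → ¬q) ∧ p)), w0
2. □◇((¬p → ¬q) ∧ p), w0   [¬→-rule on 1]
3. ¬◇((¬p → ¬q) ∧ p), w0   [¬→-rule on 1]
4. ◇((¬p → ¬q) ∧ p), w0   [□-rule on 2 via w0Rw0]
5. ¬((¬p → ¬q) ∧ p), w0   [¬◇-rule on 3 via w0Rw0]
6. ¬(¬p → ¬q), w0   [¬∧-rule on 5 (branches; this branch)]
7. ¬p, w0   [¬→-rule on 6]
8. q, w0   [¬→-rule on 6]
9. (¬p → ¬q) ∧ p, w1   [◇-rule on 4: fresh world w1, w0Rw1]
10. ¬p → ¬q, w1   [∧-rule on 9]
11. p, w1   [∧-rule on 9]
12. ◇((¬p → ¬q) ∧ p), w1   [□-rule on 2 via w0Rw1]
13. ¬((¬p → ¬q) ∧ p), w1   [¬◇-rule on 3 via w0Rw1]
14. ¬q, w1   [→-rule on 10 (branches; this branch)]
15. ¬(¬p → ¬q), w1   [¬∧-rule on 13 (branches; this branch)]
16. ¬p, w1   [¬→-rule on 15]
17. q, w1   [¬→-rule on 15]
Accessibility: w0Rw0, w0Rw1, w1Rw1
Branch closes: p and ¬p both at w1.
Every branch closes; the branch above is one of them.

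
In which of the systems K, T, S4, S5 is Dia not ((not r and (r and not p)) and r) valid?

T, S4, S5

K-tableau for the negation not Dia not ((not r and (r and not p)) and r):
1. not Dia not ((not r and (r and not p)) and r), 0
Complete open branch: countermodel on a K-frame, so not valid in K.
T-tableau for the negation not Dia not ((not r and (r and not p)) and r):
1. not Dia not ((not r and (r and not p)) and r), 0
2. (not r and (r and not p)) and r, 0   [neg-Dia-rule on 1 via 0R0]
3. not r and (r and not p), 0   [and-rule on 2]
4. r, 0   [and-rule on 2]
5. not r, 0   [and-rule on 3]
6. r and not p, 0   [and-rule on 3]
Accessibility: 0R0
Branch closes: r and not r both at 0.
Every branch closes (one shown): valid in T, hence also in S4, S5 (every theorem of T is a theorem of S4 and S5).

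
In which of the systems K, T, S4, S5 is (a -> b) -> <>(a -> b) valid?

K-tableau for the negation ~((a -> b) -> <>(a -> b)):
1. ~((a -> b) -> <>(a -> b)), u
2. a -> b, u
3. ~<>(a -> b), u
4. b, u
Complete open branch: countermodel on a K-frame, so not valid in K.
T-tableau for the negation ~((a -> b) -> <>(a -> b)):
1. ~((a -> b) -> <>(a -> b)), u
2. a -> b, u
3. ~<>(a -> b), u
4. ~(a -> b), u
5. a, u
6. ~b, u
7. b, u
Accessibility: uRu
Branch closes: b and ~b both at u.
Every branch closes (one shown): valid in T, hence also in S4, S5 (every theorem of T is a theorem of S4 and S5).

T, S4, S5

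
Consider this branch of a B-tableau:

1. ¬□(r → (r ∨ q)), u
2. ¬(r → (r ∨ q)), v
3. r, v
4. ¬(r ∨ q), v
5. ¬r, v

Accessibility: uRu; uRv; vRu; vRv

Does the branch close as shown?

Both r and ¬r appear at v.

Yes, closed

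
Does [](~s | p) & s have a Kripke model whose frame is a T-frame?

Satisfiable (open branch found)

1. [](~s | p) & s, u
2. [](~s | p), u
3. s, u
4. ~s | p, u
5. p, u
Accessibility: uRu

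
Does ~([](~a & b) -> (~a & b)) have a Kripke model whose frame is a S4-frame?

1. ~([](~a & b) -> (~a & b)), w0
2. [](~a & b), w0
3. ~(~a & b), w0
4. ~a & b, w0
5. ~a, w0
6. b, w0
7. ~b, w0
Accessibility: w0Rw0
Branch closes: b and ~b both at w0.
(One branch shown.) All branches close.

Unsatisfiable (every branch closes)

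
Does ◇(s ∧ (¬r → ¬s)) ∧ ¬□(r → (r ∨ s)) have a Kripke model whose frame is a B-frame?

Unsatisfiable

1. ◇(s ∧ (¬r → ¬s)) ∧ ¬□(r → (r ∨ s)), 0
2. ◇(s ∧ (¬r → ¬s)), 0
3. ¬□(r → (r ∨ s)), 0
4. s ∧ (¬r → ¬s), 1
5. s, 1
6. ¬r → ¬s, 1
7. r, 1
8. ¬(r → (r ∨ s)), 2
9. r, 2
10. ¬(r ∨ s), 2
11. ¬r, 2
12. ¬s, 2
Accessibility: 0R0, 0R1, 0R2, 1R0, 1R1, 2R0, 2R2
Branch closes: r and ¬r both at 2.
(One branch shown.) All branches close.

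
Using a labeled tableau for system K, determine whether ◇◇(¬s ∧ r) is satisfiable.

1. ◇◇(¬s ∧ r), w0
2. ◇(¬s ∧ r), w1   [◇-rule on 1: fresh world w1, w0Rw1]
3. ¬s ∧ r, w2   [◇-rule on 2: fresh world w2, w1Rw2]
4. ¬s, w2   [∧-rule on 3]
5. r, w2   [∧-rule on 3]
Accessibility: w0Rw1, w1Rw2

Yes, satisfiable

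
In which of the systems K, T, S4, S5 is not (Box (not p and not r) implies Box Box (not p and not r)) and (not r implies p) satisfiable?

K

T-tableau for the formula:
1. not (Box (not p and not r) implies Box Box (not p and not r)) and (not r implies p), u
2. not (Box (not p and not r) implies Box Box (not p and not r)), u
3. not r implies p, u
4. Box (not p and not r), u
5. not Box Box (not p and not r), u
6. not p and not r, u
7. not p, u
8. not r, u
9. p, u
Accessibility: uRu
Branch closes: p and not p both at u.
Every branch closes (one shown): unsatisfiable in T, hence also in S4, S5 (every S4/S5-frame is a T-frame).
K-tableau for the formula:
1. not (Box (not p and not r) implies Box Box (not p and not r)) and (not r implies p), u
2. not (Box (not p and not r) implies Box Box (not p and not r)), u
3. not r implies p, u
4. Box (not p and not r), u
5. not Box Box (not p and not r), u
6. p, u
7. not Box (not p and not r), v
8. not p and not r, v
9. not p, v
10. not r, v
11. not (not p and not r), w
12. r, w
Accessibility: uRv, vRw
Complete open branch: satisfiable in K.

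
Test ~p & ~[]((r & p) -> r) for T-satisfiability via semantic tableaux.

1. ~p & ~[]((r & p) -> r), 0
2. ~p, 0   [&-rule on 1]
3. ~[]((r & p) -> r), 0   [&-rule on 1]
4. ~((r & p) -> r), 1   [~[]-rule on 3: fresh world 1, 0R1]
5. r & p, 1   [~->-rule on 4]
6. ~r, 1   [~->-rule on 4]
7. r, 1   [&-rule on 5]
8. p, 1   [&-rule on 5]
Accessibility: 0R0, 0R1, 1R1
Branch closes: r and ~r both at 1.
(One branch shown.) All branches close.

Unsatisfiable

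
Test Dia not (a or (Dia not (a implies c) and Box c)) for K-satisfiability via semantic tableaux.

Yes, satisfiable

1. Dia not (a or (Dia not (a implies c) and Box c)), w0
2. not (a or (Dia not (a implies c) and Box c)), w1   [Dia-rule on 1: fresh world w1, w0Rw1]
3. not a, w1   [neg-or-rule on 2]
4. not (Dia not (a implies c) and Box c), w1   [neg-or-rule on 2]
5. not Box c, w1   [neg-and-rule on 4 (branches; this branch)]
6. not c, w2   [neg-Box-rule on 5: fresh world w2, w1Rw2]
Accessibility: w0Rw1, w1Rw2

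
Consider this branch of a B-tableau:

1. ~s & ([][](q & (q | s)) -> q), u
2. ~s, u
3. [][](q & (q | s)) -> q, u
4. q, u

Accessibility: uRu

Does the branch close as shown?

There is no literal clash: for every atom and world, at most one sign appears.

Not closed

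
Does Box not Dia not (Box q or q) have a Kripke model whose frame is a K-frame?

1. Box not Dia not (Box q or q), u

Satisfiable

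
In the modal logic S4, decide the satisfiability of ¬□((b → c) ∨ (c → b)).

1. ¬□((b → c) ∨ (c → b)), 0
2. ¬((b → c) ∨ (c → b)), 1   [¬□-rule on 1: fresh world 1, 0R1]
3. ¬(b → c), 1   [¬∨-rule on 2]
4. ¬(c → b), 1   [¬∨-rule on 2]
5. b, 1   [¬→-rule on 3]
6. ¬c, 1   [¬→-rule on 3]
7. c, 1   [¬→-rule on 4]
8. ¬b, 1   [¬→-rule on 4]
Accessibility: 0R0, 0R1, 1R1
Branch closes: c and ¬c both at 1.
All branches of the tableau close; one closing branch shown above.

No, unsatisfiable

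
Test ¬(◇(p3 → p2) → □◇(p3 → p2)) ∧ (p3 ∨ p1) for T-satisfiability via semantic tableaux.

1. ¬(◇(p3 → p2) → □◇(p3 → p2)) ∧ (p3 ∨ p1), u
2. ¬(◇(p3 → p2) → □◇(p3 → p2)), u
3. p3 ∨ p1, u
4. ◇(p3 → p2), u
5. ¬□◇(p3 → p2), u
6. p1, u
7. p3 → p2, v
8. p2, v
9. ¬◇(p3 → p2), w
10. ¬(p3 → p2), w
11. p3, w
12. ¬p2, w
Accessibility: uRu, uRv, uRw, vRv, wRw

Satisfiable (open branch found)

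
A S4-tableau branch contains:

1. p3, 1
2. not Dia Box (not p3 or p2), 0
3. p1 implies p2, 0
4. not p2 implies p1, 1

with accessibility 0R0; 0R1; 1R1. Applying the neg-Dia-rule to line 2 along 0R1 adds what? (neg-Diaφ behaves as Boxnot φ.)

not Box (not p3 or p2), 1

neg-Diaφ behaves as Boxnot φ: propagate the negated body to each accessible world.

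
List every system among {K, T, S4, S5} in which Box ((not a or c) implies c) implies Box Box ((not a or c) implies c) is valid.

S4-tableau for the negation not (Box ((not a or c) implies c) implies Box Box ((not a or c) implies c)):
1. not (Box ((not a or c) implies c) implies Box Box ((not a or c) implies c)), u
2. Box ((not a or c) implies c), u
3. not Box Box ((not a or c) implies c), u
4. (not a or c) implies c, u
5. not (not a or c), u
6. a, u
7. not c, u
8. not Box ((not a or c) implies c), v
9. (not a or c) implies c, v
10. not (not a or c), v
11. a, v
12. not c, v
13. not ((not a or c) implies c), w
14. not a or c, w
15. not c, w
16. (not a or c) implies c, w
17. not a, w
18. not (not a or c), w
19. a, w
Accessibility: uRu, uRv, uRw, vRv, vRw, wRw
Branch closes: a and not a both at w.
Every branch closes (one shown): valid in S4, hence also in S5 (every theorem of S4 is a theorem of S5).
T-tableau for the negation not (Box ((not a or c) implies c) implies Box Box ((not a or c) implies c)):
1. not (Box ((not a or c) implies c) implies Box Box ((not a or c) implies c)), u
2. Box ((not a or c) implies c), u
3. not Box Box ((not a or c) implies c), u
4. (not a or c) implies c, u
5. c, u
6. not Box ((not a or c) implies c), v
7. (not a or c) implies c, v
8. c, v
9. not ((not a or c) implies c), w
10. not a or c, w
11. not c, w
12. not a, w
Accessibility: uRu, uRv, vRv, vRw, wRw
Complete open branch: countermodel on a T-frame, so not valid in T, nor in K (the same frame is also a K-frame).

S4, S5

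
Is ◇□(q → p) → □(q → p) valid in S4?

Not valid

Tableau for the negation ¬(◇□(q → p) → □(q → p)):
1. ¬(◇□(q → p) → □(q → p)), 0
2. ◇□(q → p), 0   [¬→-rule on 1]
3. ¬□(q → p), 0   [¬→-rule on 1]
4. □(q → p), 1   [◇-rule on 2: fresh world 1, 0R1]
5. q → p, 1   [□-rule on 4 via 1R1]
6. p, 1   [→-rule on 5 (branches; this branch)]
7. ¬(q → p), 2   [¬□-rule on 3: fresh world 2, 0R2]
8. q, 2   [¬→-rule on 7]
9. ¬p, 2   [¬→-rule on 7]
Accessibility: 0R0, 0R1, 0R2, 1R1, 2R2
The negation has an open branch (countermodel exists).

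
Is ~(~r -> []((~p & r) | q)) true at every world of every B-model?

Tableau for the negation ~r -> []((~p & r) | q):
1. ~r -> []((~p & r) | q), w0
2. []((~p & r) | q), w0
3. (~p & r) | q, w0
4. q, w0
Accessibility: w0Rw0
The negation has an open branch (countermodel exists).

No, not valid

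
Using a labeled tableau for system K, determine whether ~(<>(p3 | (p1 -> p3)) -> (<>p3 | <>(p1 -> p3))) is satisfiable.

1. ~(<>(p3 | (p1 -> p3)) -> (<>p3 | <>(p1 -> p3))), 0
2. <>(p3 | (p1 -> p3)), 0   [~->-rule on 1]
3. ~(<>p3 | <>(p1 -> p3)), 0   [~->-rule on 1]
4. ~<>p3, 0   [~|-rule on 3]
5. ~<>(p1 -> p3), 0   [~|-rule on 3]
6. p3 | (p1 -> p3), 1   [<>-rule on 2: fresh world 1, 0R1]
7. ~p3, 1   [~<>-rule on 4 via 0R1]
8. ~(p1 -> p3), 1   [~<>-rule on 5 via 0R1]
9. p1, 1   [~->-rule on 8]
10. p1 -> p3, 1   [|-rule on 6 (branches; this branch)]
11. p3, 1   [->-rule on 10 (branches; this branch)]
Accessibility: 0R1
Branch closes: p3 and ~p3 both at 1.
(One branch shown.) All branches close.

Unsatisfiable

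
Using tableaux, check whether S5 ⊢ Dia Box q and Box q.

Tableau for the negation not (Dia Box q and Box q):
1. not (Dia Box q and Box q), u
2. not Box q, u
3. not q, v
Accessibility: uRu, uRv, vRu, vRv
The negation has an open branch (countermodel exists).

Not valid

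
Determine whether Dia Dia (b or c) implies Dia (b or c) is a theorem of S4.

Valid

Tableau for the negation not (Dia Dia (b or c) implies Dia (b or c)):
1. not (Dia Dia (b or c) implies Dia (b or c)), w0
2. Dia Dia (b or c), w0
3. not Dia (b or c), w0
4. not (b or c), w0
5. not b, w0
6. not c, w0
7. Dia (b or c), w1
8. not (b or c), w1
9. not b, w1
10. not c, w1
11. b or c, w2
12. not (b or c), w2
13. not b, w2
14. not c, w2
15. c, w2
Accessibility: w0Rw0, w0Rw1, w0Rw2, w1Rw1, w1Rw2, w2Rw2
Branch closes: c and not c both at w2.
All branches of the negation close; one closing branch shown above.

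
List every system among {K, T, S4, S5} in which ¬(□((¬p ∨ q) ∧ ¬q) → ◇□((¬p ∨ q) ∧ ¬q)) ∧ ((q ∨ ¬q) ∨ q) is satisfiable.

K-tableau for the formula:
1. ¬(□((¬p ∨ q) ∧ ¬q) → ◇□((¬p ∨ q) ∧ ¬q)) ∧ ((q ∨ ¬q) ∨ q), w0
2. ¬(□((¬p ∨ q) ∧ ¬q) → ◇□((¬p ∨ q) ∧ ¬q)), w0
3. (q ∨ ¬q) ∨ q, w0
4. □((¬p ∨ q) ∧ ¬q), w0
5. ¬◇□((¬p ∨ q) ∧ ¬q), w0
6. q, w0
Complete open branch: satisfiable in K.
T-tableau for the formula:
1. ¬(□((¬p ∨ q) ∧ ¬q) → ◇□((¬p ∨ q) ∧ ¬q)) ∧ ((q ∨ ¬q) ∨ q), w0
2. ¬(□((¬p ∨ q) ∧ ¬q) → ◇□((¬p ∨ q) ∧ ¬q)), w0
3. (q ∨ ¬q) ∨ q, w0
4. □((¬p ∨ q) ∧ ¬q), w0
5. ¬◇□((¬p ∨ q) ∧ ¬q), w0
6. (¬p ∨ q) ∧ ¬q, w0
7. ¬p ∨ q, w0
8. ¬q, w0
9. ¬□((¬p ∨ q) ∧ ¬q), w0
10. q ∨ ¬q, w0
11. ¬p, w0
12. ¬((¬p ∨ q) ∧ ¬q), w1
13. (¬p ∨ q) ∧ ¬q, w1
14. ¬p ∨ q, w1
15. ¬q, w1
16. ¬□((¬p ∨ q) ∧ ¬q), w1
17. ¬(¬p ∨ q), w1
18. p, w1
19. q, w1
Accessibility: w0Rw0, w0Rw1, w1Rw1
Branch closes: q and ¬q both at w1.
Every branch closes (one shown): unsatisfiable in T, hence also in S4, S5 (every S4/S5-frame is a T-frame).

K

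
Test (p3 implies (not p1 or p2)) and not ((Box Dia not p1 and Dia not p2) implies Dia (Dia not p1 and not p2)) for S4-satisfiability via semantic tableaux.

Unsatisfiable

1. (p3 implies (not p1 or p2)) and not ((Box Dia not p1 and Dia not p2) implies Dia (Dia not p1 and not p2)), w0
2. p3 implies (not p1 or p2), w0
3. not ((Box Dia not p1 and Dia not p2) implies Dia (Dia not p1 and not p2)), w0
4. Box Dia not p1 and Dia not p2, w0
5. not Dia (Dia not p1 and not p2), w0
6. Box Dia not p1, w0
7. Dia not p2, w0
8. not (Dia not p1 and not p2), w0
9. Dia not p1, w0
10. not p1 or p2, w0
11. p2, w0
12. not p2, w1
13. not (Dia not p1 and not p2), w1
14. Dia not p1, w1
15. not Dia not p1, w1
16. p1, w1
17. not p1, w2
18. not (Dia not p1 and not p2), w2
19. Dia not p1, w2
20. p2, w2
21. not p1, w3
22. not (Dia not p1 and not p2), w3
23. Dia not p1, w3
24. p1, w3
Accessibility: w0Rw0, w0Rw1, w0Rw2, w0Rw3, w1Rw1, w1Rw3, w2Rw2, w3Rw3
Branch closes: p1 and not p1 both at w3.
(One branch shown.) All branches close.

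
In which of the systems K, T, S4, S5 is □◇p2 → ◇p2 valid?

T, S4, S5

T-tableau for the negation ¬(□◇p2 → ◇p2):
1. ¬(□◇p2 → ◇p2), w0
2. □◇p2, w0
3. ¬◇p2, w0
4. ◇p2, w0
5. ¬p2, w0
6. p2, w1
7. ◇p2, w1
8. ¬p2, w1
Accessibility: w0Rw0, w0Rw1, w1Rw1
Branch closes: p2 and ¬p2 both at w1.
Every branch closes (one shown): valid in T, hence also in S4, S5 (every theorem of T is a theorem of S4 and S5).
K-tableau for the negation ¬(□◇p2 → ◇p2):
1. ¬(□◇p2 → ◇p2), w0
2. □◇p2, w0
3. ¬◇p2, w0
Complete open branch: countermodel on a K-frame, so not valid in K.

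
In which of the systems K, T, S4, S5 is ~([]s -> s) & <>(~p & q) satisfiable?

T-tableau for the formula:
1. ~([]s -> s) & <>(~p & q), w0
2. ~([]s -> s), w0
3. <>(~p & q), w0
4. []s, w0
5. ~s, w0
6. s, w0
Accessibility: w0Rw0
Branch closes: s and ~s both at w0.
Every branch closes (one shown): unsatisfiable in T, hence also in S4, S5 (every S4/S5-frame is a T-frame).
K-tableau for the formula:
1. ~([]s -> s) & <>(~p & q), w0
2. ~([]s -> s), w0
3. <>(~p & q), w0
4. []s, w0
5. ~s, w0
6. ~p & q, w1
7. ~p, w1
8. q, w1
9. s, w1
Accessibility: w0Rw1
Complete open branch: satisfiable in K.

K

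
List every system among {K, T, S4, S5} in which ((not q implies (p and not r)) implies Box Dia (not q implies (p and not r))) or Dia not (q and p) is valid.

T, S4, S5

T-tableau for the negation not (((not q implies (p and not r)) implies Box Dia (not q implies (p and not r))) or Dia not (q and p)):
1. not (((not q implies (p and not r)) implies Box Dia (not q implies (p and not r))) or Dia not (q and p)), w0
2. not ((not q implies (p and not r)) implies Box Dia (not q implies (p and not r))), w0
3. not Dia not (q and p), w0
4. not q implies (p and not r), w0
5. not Box Dia (not q implies (p and not r)), w0
6. q and p, w0
7. q, w0
8. p, w0
9. p and not r, w0
10. not r, w0
11. not Dia (not q implies (p and not r)), w1
12. q and p, w1
13. q, w1
14. p, w1
15. not (not q implies (p and not r)), w1
16. not q, w1
17. not (p and not r), w1
Accessibility: w0Rw0, w0Rw1, w1Rw1
Branch closes: q and not q both at w1.
Every branch closes (one shown): valid in T, hence also in S4, S5 (every theorem of T is a theorem of S4 and S5).
K-tableau for the negation not (((not q implies (p and not r)) implies Box Dia (not q implies (p and not r))) or Dia not (q and p)):
1. not (((not q implies (p and not r)) implies Box Dia (not q implies (p and not r))) or Dia not (q and p)), w0
2. not ((not q implies (p and not r)) implies Box Dia (not q implies (p and not r))), w0
3. not Dia not (q and p), w0
4. not q implies (p and not r), w0
5. not Box Dia (not q implies (p and not r)), w0
6. p and not r, w0
7. p, w0
8. not r, w0
9. not Dia (not q implies (p and not r)), w1
10. q and p, w1
11. q, w1
12. p, w1
Accessibility: w0Rw1
Complete open branch: countermodel on a K-frame, so not valid in K.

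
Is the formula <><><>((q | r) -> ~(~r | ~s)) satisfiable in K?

Satisfiable

1. <><><>((q | r) -> ~(~r | ~s)), 0
2. <><>((q | r) -> ~(~r | ~s)), 1   [<>-rule on 1: fresh world 1, 0R1]
3. <>((q | r) -> ~(~r | ~s)), 2   [<>-rule on 2: fresh world 2, 1R2]
4. (q | r) -> ~(~r | ~s), 3   [<>-rule on 3: fresh world 3, 2R3]
5. ~(~r | ~s), 3   [->-rule on 4 (branches; this branch)]
6. r, 3   [~|-rule on 5]
7. s, 3   [~|-rule on 5]
Accessibility: 0R1, 1R2, 2R3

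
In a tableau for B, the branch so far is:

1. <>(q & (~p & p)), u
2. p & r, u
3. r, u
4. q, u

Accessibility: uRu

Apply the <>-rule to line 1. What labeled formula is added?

a fresh world v with uRv, and q & (~p & p) at v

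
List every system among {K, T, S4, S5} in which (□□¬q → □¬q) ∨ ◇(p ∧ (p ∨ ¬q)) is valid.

K-tableau for the negation ¬((□□¬q → □¬q) ∨ ◇(p ∧ (p ∨ ¬q))):
1. ¬((□□¬q → □¬q) ∨ ◇(p ∧ (p ∨ ¬q))), u
2. ¬(□□¬q → □¬q), u
3. ¬◇(p ∧ (p ∨ ¬q)), u
4. □□¬q, u
5. ¬□¬q, u
6. q, v
7. ¬(p ∧ (p ∨ ¬q)), v
8. □¬q, v
9. ¬(p ∨ ¬q), v
10. ¬p, v
Accessibility: uRv
Complete open branch: countermodel on a K-frame, so not valid in K.
T-tableau for the negation ¬((□□¬q → □¬q) ∨ ◇(p ∧ (p ∨ ¬q))):
1. ¬((□□¬q → □¬q) ∨ ◇(p ∧ (p ∨ ¬q))), u
2. ¬(□□¬q → □¬q), u
3. ¬◇(p ∧ (p ∨ ¬q)), u
4. □□¬q, u
5. ¬□¬q, u
6. ¬(p ∧ (p ∨ ¬q)), u
7. □¬q, u
8. ¬q, u
9. ¬p, u
10. q, v
11. ¬(p ∧ (p ∨ ¬q)), v
12. □¬q, v
13. ¬q, v
Accessibility: uRu, uRv, vRv
Branch closes: q and ¬q both at v.
Every branch closes (one shown): valid in T, hence also in S4, S5 (every theorem of T is a theorem of S4 and S5).

T, S4, S5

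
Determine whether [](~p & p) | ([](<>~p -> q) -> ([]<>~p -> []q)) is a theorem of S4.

Valid in S4

Tableau for the negation ~([](~p & p) | ([](<>~p -> q) -> ([]<>~p -> []q))):
1. ~([](~p & p) | ([](<>~p -> q) -> ([]<>~p -> []q))), u
2. ~[](~p & p), u
3. ~([](<>~p -> q) -> ([]<>~p -> []q)), u
4. [](<>~p -> q), u
5. ~([]<>~p -> []q), u
6. []<>~p, u
7. ~[]q, u
8. <>~p -> q, u
9. <>~p, u
10. q, u
11. ~(~p & p), v
12. <>~p -> q, v
13. <>~p, v
14. ~p, v
15. q, v
16. ~q, w
17. <>~p -> q, w
18. <>~p, w
19. ~<>~p, w
20. p, w
21. ~p, x
22. <>~p -> q, x
23. <>~p, x
24. q, x
25. ~p, y
26. <>~p -> q, y
27. <>~p, y
28. q, y
29. ~p, z
30. <>~p -> q, z
31. <>~p, z
32. p, z
Accessibility: uRu, uRv, uRw, uRx, uRy, uRz, vRv, vRy, wRw, wRz, xRx, yRy, zRz
Branch closes: p and ~p both at z.
Every branch of the negation's tableau closes; the branch above is one of them.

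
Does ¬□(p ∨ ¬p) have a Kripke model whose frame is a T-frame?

Unsatisfiable (every branch closes)

1. ¬□(p ∨ ¬p), w0
2. ¬(p ∨ ¬p), w1
3. ¬p, w1
4. p, w1
Accessibility: w0Rw0, w0Rw1, w1Rw1
Branch closes: p and ¬p both at w1.
All branches of the tableau close; one closing branch shown above.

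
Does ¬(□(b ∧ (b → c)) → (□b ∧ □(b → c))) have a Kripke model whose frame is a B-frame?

No, unsatisfiable

1. ¬(□(b ∧ (b → c)) → (□b ∧ □(b → c))), w0
2. □(b ∧ (b → c)), w0
3. ¬(□b ∧ □(b → c)), w0
4. b ∧ (b → c), w0
5. b, w0
6. b → c, w0
7. ¬□(b → c), w0
8. c, w0
9. ¬(b → c), w1
10. b, w1
11. ¬c, w1
12. b ∧ (b → c), w1
13. b → c, w1
14. c, w1
Accessibility: w0Rw0, w0Rw1, w1Rw0, w1Rw1
Branch closes: c and ¬c both at w1.
All branches of the tableau close; one closing branch shown above.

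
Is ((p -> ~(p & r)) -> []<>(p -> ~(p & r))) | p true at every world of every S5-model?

Tableau for the negation ~(((p -> ~(p & r)) -> []<>(p -> ~(p & r))) | p):
1. ~(((p -> ~(p & r)) -> []<>(p -> ~(p & r))) | p), 0
2. ~((p -> ~(p & r)) -> []<>(p -> ~(p & r))), 0   [~|-rule on 1]
3. ~p, 0   [~|-rule on 1]
4. p -> ~(p & r), 0   [~->-rule on 2]
5. ~[]<>(p -> ~(p & r)), 0   [~->-rule on 2]
6. ~(p & r), 0   [->-rule on 4 (branches; this branch)]
7. ~r, 0   [~&-rule on 6 (branches; this branch)]
8. ~<>(p -> ~(p & r)), 1   [~[]-rule on 5: fresh world 1, 0R1]
9. ~(p -> ~(p & r)), 0   [~<>-rule on 8 via 1R0]
10. p, 0   [~->-rule on 9]
11. p & r, 0   [~->-rule on 9]
Accessibility: 0R0, 0R1, 1R0, 1R1
Branch closes: p and ~p both at 0.
All branches of the negation close; one closing branch shown above.

Valid in S5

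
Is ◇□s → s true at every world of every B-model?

Tableau for the negation ¬(◇□s → s):
1. ¬(◇□s → s), 0
2. ◇□s, 0   [¬→-rule on 1]
3. ¬s, 0   [¬→-rule on 1]
4. □s, 1   [◇-rule on 2: fresh world 1, 0R1]
5. s, 0   [□-rule on 4 via 1R0]
Accessibility: 0R0, 0R1, 1R0, 1R1
Branch closes: s and ¬s both at 0.
All branches of the negation close; one closing branch shown above.

Yes, valid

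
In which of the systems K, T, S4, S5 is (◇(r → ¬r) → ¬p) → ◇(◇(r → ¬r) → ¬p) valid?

K-tableau for the negation ¬((◇(r → ¬r) → ¬p) → ◇(◇(r → ¬r) → ¬p)):
1. ¬((◇(r → ¬r) → ¬p) → ◇(◇(r → ¬r) → ¬p)), 0
2. ◇(r → ¬r) → ¬p, 0
3. ¬◇(◇(r → ¬r) → ¬p), 0
4. ¬p, 0
Complete open branch: countermodel on a K-frame, so not valid in K.
T-tableau for the negation ¬((◇(r → ¬r) → ¬p) → ◇(◇(r → ¬r) → ¬p)):
1. ¬((◇(r → ¬r) → ¬p) → ◇(◇(r → ¬r) → ¬p)), 0
2. ◇(r → ¬r) → ¬p, 0
3. ¬◇(◇(r → ¬r) → ¬p), 0
4. ¬(◇(r → ¬r) → ¬p), 0
5. ◇(r → ¬r), 0
6. p, 0
7. ¬◇(r → ¬r), 0
8. ¬(r → ¬r), 0
9. r, 0
10. r → ¬r, 1
11. ¬(◇(r → ¬r) → ¬p), 1
12. ◇(r → ¬r), 1
13. p, 1
14. ¬(r → ¬r), 1
15. r, 1
16. ¬r, 1
Accessibility: 0R0, 0R1, 1R1
Branch closes: r and ¬r both at 1.
Every branch closes (one shown): valid in T, hence also in S4, S5 (every theorem of T is a theorem of S4 and S5).

T, S4, S5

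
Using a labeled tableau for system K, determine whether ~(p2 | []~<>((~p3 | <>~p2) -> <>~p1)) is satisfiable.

1. ~(p2 | []~<>((~p3 | <>~p2) -> <>~p1)), 0
2. ~p2, 0   [~|-rule on 1]
3. ~[]~<>((~p3 | <>~p2) -> <>~p1), 0   [~|-rule on 1]
4. <>((~p3 | <>~p2) -> <>~p1), 1   [~[]-rule on 3: fresh world 1, 0R1]
5. (~p3 | <>~p2) -> <>~p1, 2   [<>-rule on 4: fresh world 2, 1R2]
6. <>~p1, 2   [->-rule on 5 (branches; this branch)]
7. ~p1, 3   [<>-rule on 6: fresh world 3, 2R3]
Accessibility: 0R1, 1R2, 2R3

Satisfiable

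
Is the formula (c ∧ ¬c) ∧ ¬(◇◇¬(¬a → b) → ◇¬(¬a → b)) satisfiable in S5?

No, unsatisfiable

1. (c ∧ ¬c) ∧ ¬(◇◇¬(¬a → b) → ◇¬(¬a → b)), u
2. c ∧ ¬c, u
3. ¬(◇◇¬(¬a → b) → ◇¬(¬a → b)), u
4. c, u
5. ¬c, u
Accessibility: uRu
Branch closes: c and ¬c both at u.
Every branch closes; the branch above is one of them.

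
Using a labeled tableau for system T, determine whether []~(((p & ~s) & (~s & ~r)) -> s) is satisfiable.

Satisfiable (open branch found)

1. []~(((p & ~s) & (~s & ~r)) -> s), w0
2. ~(((p & ~s) & (~s & ~r)) -> s), w0
3. (p & ~s) & (~s & ~r), w0
4. ~s, w0
5. p & ~s, w0
6. ~s & ~r, w0
7. p, w0
8. ~r, w0
Accessibility: w0Rw0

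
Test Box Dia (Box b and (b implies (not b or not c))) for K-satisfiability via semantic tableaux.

Yes, satisfiable

1. Box Dia (Box b and (b implies (not b or not c))), u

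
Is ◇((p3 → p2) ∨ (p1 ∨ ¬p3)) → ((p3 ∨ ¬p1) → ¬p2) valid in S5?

Invalid (countermodel exists)

Tableau for the negation ¬(◇((p3 → p2) ∨ (p1 ∨ ¬p3)) → ((p3 ∨ ¬p1) → ¬p2)):
1. ¬(◇((p3 → p2) ∨ (p1 ∨ ¬p3)) → ((p3 ∨ ¬p1) → ¬p2)), w0
2. ◇((p3 → p2) ∨ (p1 ∨ ¬p3)), w0
3. ¬((p3 ∨ ¬p1) → ¬p2), w0
4. p3 ∨ ¬p1, w0
5. p2, w0
6. ¬p1, w0
7. (p3 → p2) ∨ (p1 ∨ ¬p3), w1
8. p1 ∨ ¬p3, w1
9. ¬p3, w1
Accessibility: w0Rw0, w0Rw1, w1Rw0, w1Rw1
The negation has an open branch (countermodel exists).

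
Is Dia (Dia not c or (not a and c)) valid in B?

Invalid (countermodel exists)

Tableau for the negation not Dia (Dia not c or (not a and c)):
1. not Dia (Dia not c or (not a and c)), u
2. not (Dia not c or (not a and c)), u   [neg-Dia-rule on 1 via uRu]
3. not Dia not c, u   [neg-or-rule on 2]
4. not (not a and c), u   [neg-or-rule on 2]
5. c, u   [neg-Dia-rule on 3 via uRu]
6. a, u   [neg-and-rule on 4 (branches; this branch)]
Accessibility: uRu
The negation has an open branch (countermodel exists).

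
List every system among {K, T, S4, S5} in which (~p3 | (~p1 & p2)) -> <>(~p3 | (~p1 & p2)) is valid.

T, S4, S5

K-tableau for the negation ~((~p3 | (~p1 & p2)) -> <>(~p3 | (~p1 & p2))):
1. ~((~p3 | (~p1 & p2)) -> <>(~p3 | (~p1 & p2))), 0
2. ~p3 | (~p1 & p2), 0
3. ~<>(~p3 | (~p1 & p2)), 0
4. ~p1 & p2, 0
5. ~p1, 0
6. p2, 0
Complete open branch: countermodel on a K-frame, so not valid in K.
T-tableau for the negation ~((~p3 | (~p1 & p2)) -> <>(~p3 | (~p1 & p2))):
1. ~((~p3 | (~p1 & p2)) -> <>(~p3 | (~p1 & p2))), 0
2. ~p3 | (~p1 & p2), 0
3. ~<>(~p3 | (~p1 & p2)), 0
4. ~(~p3 | (~p1 & p2)), 0
5. p3, 0
6. ~(~p1 & p2), 0
7. ~p1 & p2, 0
8. ~p1, 0
9. p2, 0
10. ~p2, 0
Accessibility: 0R0
Branch closes: p2 and ~p2 both at 0.
Every branch closes (one shown): valid in T, hence also in S4, S5 (every theorem of T is a theorem of S4 and S5).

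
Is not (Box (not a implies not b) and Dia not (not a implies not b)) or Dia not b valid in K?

Valid

Tableau for the negation not (not (Box (not a implies not b) and Dia not (not a implies not b)) or Dia not b):
1. not (not (Box (not a implies not b) and Dia not (not a implies not b)) or Dia not b), 0
2. Box (not a implies not b) and Dia not (not a implies not b), 0   [neg-or-rule on 1]
3. not Dia not b, 0   [neg-or-rule on 1]
4. Box (not a implies not b), 0   [and-rule on 2]
5. Dia not (not a implies not b), 0   [and-rule on 2]
6. not (not a implies not b), 1   [Dia-rule on 5: fresh world 1, 0R1]
7. not a, 1   [neg-implies-rule on 6]
8. b, 1   [neg-implies-rule on 6]
9. not a implies not b, 1   [Box-rule on 4 via 0R1]
10. not b, 1   [implies-rule on 9 (branches; this branch)]
Accessibility: 0R1
Branch closes: b and not b both at 1.
Every branch of the negation's tableau closes; the branch above is one of them.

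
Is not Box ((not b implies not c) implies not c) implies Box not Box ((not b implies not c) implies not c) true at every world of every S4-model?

No, not valid

Tableau for the negation not (not Box ((not b implies not c) implies not c) implies Box not Box ((not b implies not c) implies not c)):
1. not (not Box ((not b implies not c) implies not c) implies Box not Box ((not b implies not c) implies not c)), u
2. not Box ((not b implies not c) implies not c), u   [neg-implies-rule on 1]
3. not Box not Box ((not b implies not c) implies not c), u   [neg-implies-rule on 1]
4. not ((not b implies not c) implies not c), v   [neg-Box-rule on 2: fresh world v, uRv]
5. not b implies not c, v   [neg-implies-rule on 4]
6. c, v   [neg-implies-rule on 4]
7. b, v   [implies-rule on 5 (branches; this branch)]
8. Box ((not b implies not c) implies not c), w   [neg-Box-rule on 3: fresh world w, uRw]
9. (not b implies not c) implies not c, w   [Box-rule on 8 via wRw]
10. not c, w   [implies-rule on 9 (branches; this branch)]
Accessibility: uRu, uRv, uRw, vRv, wRw
The negation has an open branch (countermodel exists).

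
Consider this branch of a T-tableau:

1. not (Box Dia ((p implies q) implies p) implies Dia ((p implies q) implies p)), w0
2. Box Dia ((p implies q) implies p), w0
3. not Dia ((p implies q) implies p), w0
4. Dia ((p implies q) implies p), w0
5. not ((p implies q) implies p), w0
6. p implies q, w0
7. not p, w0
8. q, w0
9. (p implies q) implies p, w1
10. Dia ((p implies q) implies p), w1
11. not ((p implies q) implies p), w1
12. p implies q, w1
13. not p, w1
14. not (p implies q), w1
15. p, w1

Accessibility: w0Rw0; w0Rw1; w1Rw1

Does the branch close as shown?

Closed

Both p and not p appear at w1.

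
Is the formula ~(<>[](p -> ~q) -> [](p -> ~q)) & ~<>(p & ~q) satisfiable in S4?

1. ~(<>[](p -> ~q) -> [](p -> ~q)) & ~<>(p & ~q), 0
2. ~(<>[](p -> ~q) -> [](p -> ~q)), 0
3. ~<>(p & ~q), 0
4. <>[](p -> ~q), 0
5. ~[](p -> ~q), 0
6. ~(p & ~q), 0
7. q, 0
8. [](p -> ~q), 1
9. ~(p & ~q), 1
10. p -> ~q, 1
11. q, 1
12. ~p, 1
13. ~(p -> ~q), 2
14. p, 2
15. q, 2
16. ~(p & ~q), 2
Accessibility: 0R0, 0R1, 0R2, 1R1, 2R2

Satisfiable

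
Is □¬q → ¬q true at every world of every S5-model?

Tableau for the negation ¬(□¬q → ¬q):
1. ¬(□¬q → ¬q), 0
2. □¬q, 0
3. q, 0
4. ¬q, 0
Accessibility: 0R0
Branch closes: q and ¬q both at 0.
All branches of the negation close; one closing branch shown above.

Valid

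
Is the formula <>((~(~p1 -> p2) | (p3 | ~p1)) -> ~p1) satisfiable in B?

1. <>((~(~p1 -> p2) | (p3 | ~p1)) -> ~p1), w0
2. (~(~p1 -> p2) | (p3 | ~p1)) -> ~p1, w1
3. ~p1, w1
Accessibility: w0Rw0, w0Rw1, w1Rw0, w1Rw1

Yes, satisfiable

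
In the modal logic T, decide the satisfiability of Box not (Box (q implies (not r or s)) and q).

Yes, satisfiable

1. Box not (Box (q implies (not r or s)) and q), w0
2. not (Box (q implies (not r or s)) and q), w0   [Box-rule on 1 via w0Rw0]
3. not q, w0   [neg-and-rule on 2 (branches; this branch)]
Accessibility: w0Rw0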